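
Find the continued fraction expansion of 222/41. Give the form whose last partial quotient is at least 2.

[5; 2, 2, 2, 3]

222 = 5*41 + 17
41 = 2*17 + 7
17 = 2*7 + 3
7 = 2*3 + 1
3 = 3*1 + 0  (stop)
So 222/41 = [5; 2, 2, 2, 3].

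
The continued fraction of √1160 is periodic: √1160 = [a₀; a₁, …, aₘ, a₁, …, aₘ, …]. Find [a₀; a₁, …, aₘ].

[34; 17, 68]

a₀ = ⌊√1160⌋ = 34.
With m₀=0, d₀=1 and mₖ₊₁ = dₖaₖ − mₖ, dₖ₊₁ = (n − mₖ₊₁²)/dₖ, aₖ₊₁ = ⌊(a₀+mₖ₊₁)/dₖ₊₁⌋:
  k=1: m=34, d=4, a=17
  k=2: m=34, d=1, a=68
d=1 and a=2a₀=68 at k=2, so the next step gives (m, d) = (34, 4) again — its k=1 value — and the period has length 2.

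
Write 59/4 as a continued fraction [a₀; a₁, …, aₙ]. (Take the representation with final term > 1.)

59 = 14×4 + 3
4 = 1×3 + 1
3 = 3×1 + 0  (stop)
So 59/4 = [14; 1, 3].

[14; 1, 3]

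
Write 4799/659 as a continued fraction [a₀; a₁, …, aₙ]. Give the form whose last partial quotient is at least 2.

[7; 3, 1, 1, 5, 3, 5]

4799 = 7*659 + 186
659 = 3*186 + 101
186 = 1*101 + 85
101 = 1*85 + 16
85 = 5*16 + 5
16 = 3*5 + 1
5 = 5*1 + 0  (stop)
So 4799/659 = [7; 3, 1, 1, 5, 3, 5].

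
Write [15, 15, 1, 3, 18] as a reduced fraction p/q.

17323/1150

Using pₖ = aₖpₖ₋₁ + pₖ₋₂ and qₖ = aₖqₖ₋₁ + qₖ₋₂:
  k=0: a=15, p=15, q=1
  k=1: a=15, p=226, q=15
  k=2: a=1, p=241, q=16
  k=3: a=3, p=949, q=63
  k=4: a=18, p=17323, q=1150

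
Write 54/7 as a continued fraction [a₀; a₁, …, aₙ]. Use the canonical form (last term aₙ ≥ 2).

[7; 1, 2, 2]

54 = 7×7 + 5
7 = 1×5 + 2
5 = 2×2 + 1
2 = 2×1 + 0  (stop)
So 54/7 = [7; 1, 2, 2].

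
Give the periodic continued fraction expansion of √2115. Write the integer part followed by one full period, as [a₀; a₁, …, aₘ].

a₀ = ⌊√2115⌋ = 45.
With m₀=0, d₀=1 and mₖ₊₁ = dₖaₖ − mₖ, dₖ₊₁ = (n − mₖ₊₁²)/dₖ, aₖ₊₁ = ⌊(a₀+mₖ₊₁)/dₖ₊₁⌋:
  k=1: m=45, d=90, a=1
  k=2: m=45, d=1, a=90
d=1 and a=2a₀=90 at k=2, so the next step gives (m, d) = (45, 90) again — its k=1 value — and the period has length 2.

[45; 1, 90]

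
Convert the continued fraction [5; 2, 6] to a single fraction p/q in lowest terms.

71/13

Using pₖ = aₖpₖ₋₁ + pₖ₋₂ and qₖ = aₖqₖ₋₁ + qₖ₋₂:
  k=0: a=5, p=5, q=1
  k=1: a=2, p=11, q=2
  k=2: a=6, p=71, q=13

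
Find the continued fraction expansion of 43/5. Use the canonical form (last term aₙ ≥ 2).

43 = 8×5 + 3
5 = 1×3 + 2
3 = 1×2 + 1
2 = 2×1 + 0  (stop)
So 43/5 = [8; 1, 1, 2].

[8; 1, 1, 2]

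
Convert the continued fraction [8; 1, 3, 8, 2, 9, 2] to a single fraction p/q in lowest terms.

Fold from the inside: start with 2/1.
  9 + 1/2 = 19/2
  2 + 2/19 = 40/19
  8 + 19/40 = 339/40
  3 + 40/339 = 1057/339
  1 + 339/1057 = 1396/1057
  8 + 1057/1396 = 12225/1396

12225/1396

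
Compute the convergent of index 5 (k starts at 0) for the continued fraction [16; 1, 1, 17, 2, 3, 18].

Using pₖ = aₖpₖ₋₁ + pₖ₋₂, qₖ = aₖqₖ₋₁ + qₖ₋₂ (with p₋₁=1, p₋₂=0, q₋₁=0, q₋₂=1):
  k=0: a=16, p=16, q=1
  k=1: a=1, p=17, q=1
  k=2: a=1, p=33, q=2
  k=3: a=17, p=578, q=35
  k=4: a=2, p=1189, q=72
  k=5: a=3, p=4145, q=251

4145/251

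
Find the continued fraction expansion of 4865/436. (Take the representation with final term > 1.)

[11; 6, 3, 7, 3]

4865 = 11×436 + 69
436 = 6×69 + 22
69 = 3×22 + 3
22 = 7×3 + 1
3 = 3×1 + 0  (stop)
So 4865/436 = [11; 6, 3, 7, 3].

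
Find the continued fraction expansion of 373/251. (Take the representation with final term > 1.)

373 = 1×251 + 122
251 = 2×122 + 7
122 = 17×7 + 3
7 = 2×3 + 1
3 = 3×1 + 0  (stop)
So 373/251 = [1; 2, 17, 2, 3].

[1; 2, 17, 2, 3]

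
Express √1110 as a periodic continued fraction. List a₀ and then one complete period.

a₀ = ⌊√1110⌋ = 33.
With m₀=0, d₀=1 and mₖ₊₁ = dₖaₖ − mₖ, dₖ₊₁ = (n − mₖ₊₁²)/dₖ, aₖ₊₁ = ⌊(a₀+mₖ₊₁)/dₖ₊₁⌋:
  k=1: m=33, d=21, a=3
  k=2: m=30, d=10, a=6
  k=3: m=30, d=21, a=3
  k=4: m=33, d=1, a=66
d=1 and a=2a₀=66 at k=4, so the next step gives (m, d) = (33, 21) again — its k=1 value — and the period has length 4.

[33; 3, 6, 3, 66]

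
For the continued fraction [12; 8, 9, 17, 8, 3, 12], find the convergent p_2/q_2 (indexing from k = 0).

885/73

Using pₖ = aₖpₖ₋₁ + pₖ₋₂, qₖ = aₖqₖ₋₁ + qₖ₋₂ (with p₋₁=1, p₋₂=0, q₋₁=0, q₋₂=1):
  k=0: a=12, p=12, q=1
  k=1: a=8, p=97, q=8
  k=2: a=9, p=885, q=73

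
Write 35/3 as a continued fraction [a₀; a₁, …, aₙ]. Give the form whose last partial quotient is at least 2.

35 = 11·3 + 2
3 = 1·2 + 1
2 = 2·1 + 0  (stop)
So 35/3 = [11; 1, 2].

[11; 1, 2]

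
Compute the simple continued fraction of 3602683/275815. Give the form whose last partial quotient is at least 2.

3602683 = 13*275815 + 17088
275815 = 16*17088 + 2407
17088 = 7*2407 + 239
2407 = 10*239 + 17
239 = 14*17 + 1
17 = 17*1 + 0  (stop)
So 3602683/275815 = [13; 16, 7, 10, 14, 17].

[13; 16, 7, 10, 14, 17]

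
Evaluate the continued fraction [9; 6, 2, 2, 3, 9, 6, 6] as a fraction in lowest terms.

Fold from the inside: start with 6/1.
  6 + 1/6 = 37/6
  9 + 6/37 = 339/37
  3 + 37/339 = 1054/339
  2 + 339/1054 = 2447/1054
  2 + 1054/2447 = 5948/2447
  6 + 2447/5948 = 38135/5948
  9 + 5948/38135 = 349163/38135

349163/38135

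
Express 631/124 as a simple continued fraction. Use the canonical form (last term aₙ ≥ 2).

[5; 11, 3, 1, 2]

631 = 5×124 + 11
124 = 11×11 + 3
11 = 3×3 + 2
3 = 1×2 + 1
2 = 2×1 + 0  (stop)
So 631/124 = [5; 11, 3, 1, 2].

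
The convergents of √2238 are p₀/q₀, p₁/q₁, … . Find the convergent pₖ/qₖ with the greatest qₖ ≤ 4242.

77537/1639

√2238 = [47; 3, 3, 1, 30, 1, 3, 3, 94, …] (period length 8).
Convergents:
  p_0/q_0 = 47/1
  p_1/q_1 = 142/3
  p_2/q_2 = 473/10
  p_3/q_3 = 615/13
  p_4/q_4 = 18923/400
  p_5/q_5 = 19538/413
  p_6/q_6 = 77537/1639
  p_7/q_7 = 252149/5330
q_6 = 1639 ≤ 4242 < 5330 = q_7, so the answer is 77537/1639.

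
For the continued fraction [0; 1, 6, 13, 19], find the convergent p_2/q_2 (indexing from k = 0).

6/7

Using pₖ = aₖpₖ₋₁ + pₖ₋₂, qₖ = aₖqₖ₋₁ + qₖ₋₂ (with p₋₁=1, p₋₂=0, q₋₁=0, q₋₂=1):
  k=0: a=0, p=0, q=1
  k=1: a=1, p=1, q=1
  k=2: a=6, p=6, q=7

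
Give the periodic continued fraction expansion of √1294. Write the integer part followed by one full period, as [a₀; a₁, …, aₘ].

a₀ = ⌊√1294⌋ = 35.

[35; 1, 34, 1, 70]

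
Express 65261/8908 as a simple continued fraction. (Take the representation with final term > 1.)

65261 = 7·8908 + 2905
8908 = 3·2905 + 193
2905 = 15·193 + 10
193 = 19·10 + 3
10 = 3·3 + 1
3 = 3·1 + 0  (stop)
So 65261/8908 = [7; 3, 15, 19, 3, 3].

[7; 3, 15, 19, 3, 3]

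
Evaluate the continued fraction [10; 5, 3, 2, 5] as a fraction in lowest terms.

Using pₖ = aₖpₖ₋₁ + pₖ₋₂ and qₖ = aₖqₖ₋₁ + qₖ₋₂:
  k=0: a=10, p=10, q=1
  k=1: a=5, p=51, q=5
  k=2: a=3, p=163, q=16
  k=3: a=2, p=377, q=37
  k=4: a=5, p=2048, q=201

2048/201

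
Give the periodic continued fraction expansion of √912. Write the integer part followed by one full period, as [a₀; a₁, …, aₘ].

a₀ = ⌊√912⌋ = 30.
With m₀=0, d₀=1 and mₖ₊₁ = dₖaₖ − mₖ, dₖ₊₁ = (n − mₖ₊₁²)/dₖ, aₖ₊₁ = ⌊(a₀+mₖ₊₁)/dₖ₊₁⌋:
  k=1: m=30, d=12, a=5
  k=2: m=30, d=1, a=60
d=1 and a=2a₀=60 at k=2, so the next step gives (m, d) = (30, 12) again — its k=1 value — and the period has length 2.

[30; 5, 60]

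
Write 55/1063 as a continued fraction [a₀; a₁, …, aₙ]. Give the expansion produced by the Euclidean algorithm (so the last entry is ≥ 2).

55 = 0·1063 + 55
1063 = 19·55 + 18
55 = 3·18 + 1
18 = 18·1 + 0  (stop)
So 55/1063 = [0; 19, 3, 18].

[0; 19, 3, 18]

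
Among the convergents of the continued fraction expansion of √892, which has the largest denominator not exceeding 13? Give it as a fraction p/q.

√892 = [29; 1, 6, 2, 14, 2, 6, 1, 58, …] (period length 8).
Convergents:
  p_0/q_0 = 29/1
  p_1/q_1 = 30/1
  p_2/q_2 = 209/7
  p_3/q_3 = 448/15
q_2 = 7 ≤ 13 < 15 = q_3, so the answer is 209/7.

209/7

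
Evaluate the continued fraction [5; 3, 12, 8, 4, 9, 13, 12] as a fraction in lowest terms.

Fold from the inside: start with 12/1.
  13 + 1/12 = 157/12
  9 + 12/157 = 1425/157
  4 + 157/1425 = 5857/1425
  8 + 1425/5857 = 48281/5857
  12 + 5857/48281 = 585229/48281
  3 + 48281/585229 = 1803968/585229
  5 + 585229/1803968 = 9605069/1803968

9605069/1803968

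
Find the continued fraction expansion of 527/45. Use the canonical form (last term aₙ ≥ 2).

527 = 11×45 + 32
45 = 1×32 + 13
32 = 2×13 + 6
13 = 2×6 + 1
6 = 6×1 + 0  (stop)
So 527/45 = [11; 1, 2, 2, 6].

[11; 1, 2, 2, 6]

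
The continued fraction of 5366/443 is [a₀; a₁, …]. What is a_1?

5366 = 12·443 + 50   →  a_0 = 12
443 = 8·50 + 43   →  a_1 = 8

8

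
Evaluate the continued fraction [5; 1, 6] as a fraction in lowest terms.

Fold from the inside: start with 6/1.
  1 + 1/6 = 7/6
  5 + 6/7 = 41/7

41/7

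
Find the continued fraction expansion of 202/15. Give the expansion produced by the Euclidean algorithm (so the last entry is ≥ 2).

[13; 2, 7]

202 = 13·15 + 7
15 = 2·7 + 1
7 = 7·1 + 0  (stop)
So 202/15 = [13; 2, 7].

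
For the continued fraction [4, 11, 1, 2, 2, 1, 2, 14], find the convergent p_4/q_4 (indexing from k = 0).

Using pₖ = aₖpₖ₋₁ + pₖ₋₂, qₖ = aₖqₖ₋₁ + qₖ₋₂ (with p₋₁=1, p₋₂=0, q₋₁=0, q₋₂=1):
  k=0: a=4, p=4, q=1
  k=1: a=11, p=45, q=11
  k=2: a=1, p=49, q=12
  k=3: a=2, p=143, q=35
  k=4: a=2, p=335, q=82

335/82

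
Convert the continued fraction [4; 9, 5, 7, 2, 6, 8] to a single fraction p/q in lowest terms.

153421/37340

Fold from the inside: start with 8/1.
  6 + 1/8 = 49/8
  2 + 8/49 = 106/49
  7 + 49/106 = 791/106
  5 + 106/791 = 4061/791
  9 + 791/4061 = 37340/4061
  4 + 4061/37340 = 153421/37340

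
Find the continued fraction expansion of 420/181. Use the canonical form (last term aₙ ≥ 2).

[2; 3, 8, 3, 2]

420 = 2·181 + 58
181 = 3·58 + 7
58 = 8·7 + 2
7 = 3·2 + 1
2 = 2·1 + 0  (stop)
So 420/181 = [2; 3, 8, 3, 2].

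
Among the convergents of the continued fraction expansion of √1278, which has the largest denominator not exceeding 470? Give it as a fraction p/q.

√1278 = [35; 1, 2, 1, 70, …] (period length 4).
Convergents:
  p_0/q_0 = 35/1
  p_1/q_1 = 36/1
  p_2/q_2 = 107/3
  p_3/q_3 = 143/4
  p_4/q_4 = 10117/283
  p_5/q_5 = 10260/287
  p_6/q_6 = 30637/857
q_5 = 287 ≤ 470 < 857 = q_6, so the answer is 10260/287.

10260/287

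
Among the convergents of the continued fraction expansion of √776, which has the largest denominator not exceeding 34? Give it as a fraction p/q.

195/7

√776 = [27; 1, 5, 1, 54, …] (period length 4).
Convergents:
  p_0/q_0 = 27/1
  p_1/q_1 = 28/1
  p_2/q_2 = 167/6
  p_3/q_3 = 195/7
  p_4/q_4 = 10697/384
q_3 = 7 ≤ 34 < 384 = q_4, so the answer is 195/7.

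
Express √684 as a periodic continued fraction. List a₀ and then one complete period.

[26; 6, 1, 1, 12, 1, 1, 6, 52]

a₀ = ⌊√684⌋ = 26.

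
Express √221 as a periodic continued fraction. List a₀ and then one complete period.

a₀ = ⌊√221⌋ = 14.

[14; 1, 6, 2, 6, 1, 28]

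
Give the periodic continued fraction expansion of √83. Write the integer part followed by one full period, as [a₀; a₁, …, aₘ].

[9; 9, 18]

a₀ = ⌊√83⌋ = 9.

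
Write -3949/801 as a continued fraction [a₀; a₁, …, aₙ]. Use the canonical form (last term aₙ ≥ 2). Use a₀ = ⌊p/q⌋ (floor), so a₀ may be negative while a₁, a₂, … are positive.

-3949 = -5·801 + 56
801 = 14·56 + 17
56 = 3·17 + 5
17 = 3·5 + 2
5 = 2·2 + 1
2 = 2·1 + 0  (stop)
So -3949/801 = [-5; 14, 3, 3, 2, 2].

[-5; 14, 3, 3, 2, 2]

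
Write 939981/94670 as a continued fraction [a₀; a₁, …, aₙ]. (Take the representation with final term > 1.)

939981 = 9*94670 + 87951
94670 = 1*87951 + 6719
87951 = 13*6719 + 604
6719 = 11*604 + 75
604 = 8*75 + 4
75 = 18*4 + 3
4 = 1*3 + 1
3 = 3*1 + 0  (stop)
So 939981/94670 = [9; 1, 13, 11, 8, 18, 1, 3].

[9; 1, 13, 11, 8, 18, 1, 3]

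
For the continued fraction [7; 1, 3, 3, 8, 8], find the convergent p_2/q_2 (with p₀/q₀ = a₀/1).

31/4

Using pₖ = aₖpₖ₋₁ + pₖ₋₂, qₖ = aₖqₖ₋₁ + qₖ₋₂ (with p₋₁=1, p₋₂=0, q₋₁=0, q₋₂=1):
  k=0: a=7, p=7, q=1
  k=1: a=1, p=8, q=1
  k=2: a=3, p=31, q=4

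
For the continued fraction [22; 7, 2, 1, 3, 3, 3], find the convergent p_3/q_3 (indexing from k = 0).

487/22

Using pₖ = aₖpₖ₋₁ + pₖ₋₂, qₖ = aₖqₖ₋₁ + qₖ₋₂ (with p₋₁=1, p₋₂=0, q₋₁=0, q₋₂=1):
  k=0: a=22, p=22, q=1
  k=1: a=7, p=155, q=7
  k=2: a=2, p=332, q=15
  k=3: a=1, p=487, q=22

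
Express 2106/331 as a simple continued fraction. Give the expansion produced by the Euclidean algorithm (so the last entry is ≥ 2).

[6; 2, 1, 3, 7, 4]

2106 = 6*331 + 120
331 = 2*120 + 91
120 = 1*91 + 29
91 = 3*29 + 4
29 = 7*4 + 1
4 = 4*1 + 0  (stop)
So 2106/331 = [6; 2, 1, 3, 7, 4].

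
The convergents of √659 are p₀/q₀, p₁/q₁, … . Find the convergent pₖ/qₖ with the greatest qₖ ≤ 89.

√659 = [25; 1, 2, 25, 2, 1, 50, …] (period length 6).
Convergents:
  p_0/q_0 = 25/1
  p_1/q_1 = 26/1
  p_2/q_2 = 77/3
  p_3/q_3 = 1951/76
  p_4/q_4 = 3979/155
q_3 = 76 ≤ 89 < 155 = q_4, so the answer is 1951/76.

1951/76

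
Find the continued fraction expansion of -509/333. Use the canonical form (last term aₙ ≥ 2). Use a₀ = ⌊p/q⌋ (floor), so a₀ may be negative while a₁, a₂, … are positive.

[-2; 2, 8, 3, 1, 4]

-509 = -2*333 + 157
333 = 2*157 + 19
157 = 8*19 + 5
19 = 3*5 + 4
5 = 1*4 + 1
4 = 4*1 + 0  (stop)
So -509/333 = [-2; 2, 8, 3, 1, 4].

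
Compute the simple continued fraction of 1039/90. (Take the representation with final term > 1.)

[11; 1, 1, 5, 8]

1039 = 11×90 + 49
90 = 1×49 + 41
49 = 1×41 + 8
41 = 5×8 + 1
8 = 8×1 + 0  (stop)
So 1039/90 = [11; 1, 1, 5, 8].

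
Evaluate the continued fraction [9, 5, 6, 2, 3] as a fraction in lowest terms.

Fold from the inside: start with 3/1.
  2 + 1/3 = 7/3
  6 + 3/7 = 45/7
  5 + 7/45 = 232/45
  9 + 45/232 = 2133/232

2133/232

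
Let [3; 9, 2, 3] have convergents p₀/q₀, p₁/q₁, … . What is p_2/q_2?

59/19

Using pₖ = aₖpₖ₋₁ + pₖ₋₂, qₖ = aₖqₖ₋₁ + qₖ₋₂ (with p₋₁=1, p₋₂=0, q₋₁=0, q₋₂=1):
  k=0: a=3, p=3, q=1
  k=1: a=9, p=28, q=9
  k=2: a=2, p=59, q=19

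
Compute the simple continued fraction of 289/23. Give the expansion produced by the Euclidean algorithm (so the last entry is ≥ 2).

289 = 12×23 + 13
23 = 1×13 + 10
13 = 1×10 + 3
10 = 3×3 + 1
3 = 3×1 + 0  (stop)
So 289/23 = [12; 1, 1, 3, 3].

[12; 1, 1, 3, 3]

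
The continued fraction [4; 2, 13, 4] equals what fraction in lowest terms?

493/110

Fold from the inside: start with 4/1.
  13 + 1/4 = 53/4
  2 + 4/53 = 110/53
  4 + 53/110 = 493/110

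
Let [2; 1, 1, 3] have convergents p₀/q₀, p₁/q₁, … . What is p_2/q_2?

Using pₖ = aₖpₖ₋₁ + pₖ₋₂, qₖ = aₖqₖ₋₁ + qₖ₋₂ (with p₋₁=1, p₋₂=0, q₋₁=0, q₋₂=1):
  k=0: a=2, p=2, q=1
  k=1: a=1, p=3, q=1
  k=2: a=1, p=5, q=2

5/2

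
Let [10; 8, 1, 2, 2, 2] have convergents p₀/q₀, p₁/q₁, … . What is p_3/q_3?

Using pₖ = aₖpₖ₋₁ + pₖ₋₂, qₖ = aₖqₖ₋₁ + qₖ₋₂ (with p₋₁=1, p₋₂=0, q₋₁=0, q₋₂=1):
  k=0: a=10, p=10, q=1
  k=1: a=8, p=81, q=8
  k=2: a=1, p=91, q=9
  k=3: a=2, p=263, q=26

263/26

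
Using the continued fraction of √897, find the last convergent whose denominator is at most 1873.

35910/1199

√897 = [29; 1, 18, 1, 58, …] (period length 4).
Convergents:
  p_0/q_0 = 29/1
  p_1/q_1 = 30/1
  p_2/q_2 = 569/19
  p_3/q_3 = 599/20
  p_4/q_4 = 35311/1179
  p_5/q_5 = 35910/1199
  p_6/q_6 = 681691/22761
q_5 = 1199 ≤ 1873 < 22761 = q_6, so the answer is 35910/1199.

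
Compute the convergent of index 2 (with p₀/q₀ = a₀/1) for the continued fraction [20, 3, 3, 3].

203/10

Using pₖ = aₖpₖ₋₁ + pₖ₋₂, qₖ = aₖqₖ₋₁ + qₖ₋₂ (with p₋₁=1, p₋₂=0, q₋₁=0, q₋₂=1):
  k=0: a=20, p=20, q=1
  k=1: a=3, p=61, q=3
  k=2: a=3, p=203, q=10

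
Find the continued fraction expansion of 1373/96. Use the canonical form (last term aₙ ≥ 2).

[14; 3, 3, 4, 2]

1373 = 14×96 + 29
96 = 3×29 + 9
29 = 3×9 + 2
9 = 4×2 + 1
2 = 2×1 + 0  (stop)
So 1373/96 = [14; 3, 3, 4, 2].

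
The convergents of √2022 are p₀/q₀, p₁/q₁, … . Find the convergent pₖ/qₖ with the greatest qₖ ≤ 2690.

120016/2669

√2022 = [44; 1, 28, 1, 88, …] (period length 4).
Convergents:
  p_0/q_0 = 44/1
  p_1/q_1 = 45/1
  p_2/q_2 = 1304/29
  p_3/q_3 = 1349/30
  p_4/q_4 = 120016/2669
  p_5/q_5 = 121365/2699
q_4 = 2669 ≤ 2690 < 2699 = q_5, so the answer is 120016/2669.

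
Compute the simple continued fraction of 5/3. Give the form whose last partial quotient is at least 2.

5 = 1·3 + 2
3 = 1·2 + 1
2 = 2·1 + 0  (stop)
So 5/3 = [1; 1, 2].

[1; 1, 2]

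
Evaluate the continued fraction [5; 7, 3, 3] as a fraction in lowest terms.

Using pₖ = aₖpₖ₋₁ + pₖ₋₂ and qₖ = aₖqₖ₋₁ + qₖ₋₂:
  k=0: a=5, p=5, q=1
  k=1: a=7, p=36, q=7
  k=2: a=3, p=113, q=22
  k=3: a=3, p=375, q=73

375/73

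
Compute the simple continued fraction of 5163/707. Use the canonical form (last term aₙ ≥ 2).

[7; 3, 3, 3, 2, 2, 1, 2]

5163 = 7×707 + 214
707 = 3×214 + 65
214 = 3×65 + 19
65 = 3×19 + 8
19 = 2×8 + 3
8 = 2×3 + 2
3 = 1×2 + 1
2 = 2×1 + 0  (stop)
So 5163/707 = [7; 3, 3, 3, 2, 2, 1, 2].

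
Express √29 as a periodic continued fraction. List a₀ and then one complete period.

[5; 2, 1, 1, 2, 10]

a₀ = ⌊√29⌋ = 5.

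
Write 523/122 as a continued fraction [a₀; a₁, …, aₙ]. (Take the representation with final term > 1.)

523 = 4×122 + 35
122 = 3×35 + 17
35 = 2×17 + 1
17 = 17×1 + 0  (stop)
So 523/122 = [4; 3, 2, 17].

[4; 3, 2, 17]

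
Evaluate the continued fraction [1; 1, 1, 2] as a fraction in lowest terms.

8/5

Using pₖ = aₖpₖ₋₁ + pₖ₋₂ and qₖ = aₖqₖ₋₁ + qₖ₋₂:
  k=0: a=1, p=1, q=1
  k=1: a=1, p=2, q=1
  k=2: a=1, p=3, q=2
  k=3: a=2, p=8, q=5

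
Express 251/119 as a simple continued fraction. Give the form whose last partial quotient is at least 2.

[2; 9, 6, 2]

251 = 2*119 + 13
119 = 9*13 + 2
13 = 6*2 + 1
2 = 2*1 + 0  (stop)
So 251/119 = [2; 9, 6, 2].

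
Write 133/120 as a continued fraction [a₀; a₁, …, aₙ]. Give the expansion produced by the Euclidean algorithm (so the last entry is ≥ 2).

133 = 1·120 + 13
120 = 9·13 + 3
13 = 4·3 + 1
3 = 3·1 + 0  (stop)
So 133/120 = [1; 9, 4, 3].

[1; 9, 4, 3]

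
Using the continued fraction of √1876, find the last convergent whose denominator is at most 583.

√1876 = [43; 3, 5, 12, 5, 3, 86, …] (period length 6).
Convergents:
  p_0/q_0 = 43/1
  p_1/q_1 = 130/3
  p_2/q_2 = 693/16
  p_3/q_3 = 8446/195
  p_4/q_4 = 42923/991
q_3 = 195 ≤ 583 < 991 = q_4, so the answer is 8446/195.

8446/195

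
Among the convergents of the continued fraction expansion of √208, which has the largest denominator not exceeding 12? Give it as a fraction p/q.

101/7

√208 = [14; 2, 2, 1, 2, 2, 28, …] (period length 6).
Convergents:
  p_0/q_0 = 14/1
  p_1/q_1 = 29/2
  p_2/q_2 = 72/5
  p_3/q_3 = 101/7
  p_4/q_4 = 274/19
q_3 = 7 ≤ 12 < 19 = q_4, so the answer is 101/7.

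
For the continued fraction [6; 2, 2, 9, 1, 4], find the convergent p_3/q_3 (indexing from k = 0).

Using pₖ = aₖpₖ₋₁ + pₖ₋₂, qₖ = aₖqₖ₋₁ + qₖ₋₂ (with p₋₁=1, p₋₂=0, q₋₁=0, q₋₂=1):
  k=0: a=6, p=6, q=1
  k=1: a=2, p=13, q=2
  k=2: a=2, p=32, q=5
  k=3: a=9, p=301, q=47

301/47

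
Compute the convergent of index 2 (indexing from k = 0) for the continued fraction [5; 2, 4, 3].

Using pₖ = aₖpₖ₋₁ + pₖ₋₂, qₖ = aₖqₖ₋₁ + qₖ₋₂ (with p₋₁=1, p₋₂=0, q₋₁=0, q₋₂=1):
  k=0: a=5, p=5, q=1
  k=1: a=2, p=11, q=2
  k=2: a=4, p=49, q=9

49/9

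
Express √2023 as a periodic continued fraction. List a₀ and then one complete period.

a₀ = ⌊√2023⌋ = 44.

[44; 1, 43, 1, 88]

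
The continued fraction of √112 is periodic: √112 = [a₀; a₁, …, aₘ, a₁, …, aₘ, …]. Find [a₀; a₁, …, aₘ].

a₀ = ⌊√112⌋ = 10.

[10; 1, 1, 2, 1, 1, 20]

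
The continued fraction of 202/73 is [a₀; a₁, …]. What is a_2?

3

202 = 2·73 + 56   →  a_0 = 2
73 = 1·56 + 17   →  a_1 = 1
56 = 3·17 + 5   →  a_2 = 3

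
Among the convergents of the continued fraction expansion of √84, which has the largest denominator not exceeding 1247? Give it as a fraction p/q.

6049/660

√84 = [9; 6, 18, …] (period length 2).
Convergents:
  p_0/q_0 = 9/1
  p_1/q_1 = 55/6
  p_2/q_2 = 999/109
  p_3/q_3 = 6049/660
  p_4/q_4 = 109881/11989
q_3 = 660 ≤ 1247 < 11989 = q_4, so the answer is 6049/660.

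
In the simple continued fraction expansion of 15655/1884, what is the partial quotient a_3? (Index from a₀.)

15655 = 8·1884 + 583   →  a_0 = 8
1884 = 3·583 + 135   →  a_1 = 3
583 = 4·135 + 43   →  a_2 = 4
135 = 3·43 + 6   →  a_3 = 3

3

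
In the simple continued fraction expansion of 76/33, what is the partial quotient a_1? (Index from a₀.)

3

76 = 2·33 + 10   →  a_0 = 2
33 = 3·10 + 3   →  a_1 = 3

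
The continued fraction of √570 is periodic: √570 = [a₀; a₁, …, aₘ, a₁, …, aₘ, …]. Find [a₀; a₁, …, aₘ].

a₀ = ⌊√570⌋ = 23.

[23; 1, 6, 1, 46]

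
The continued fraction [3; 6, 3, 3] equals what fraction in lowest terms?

199/63

Fold from the inside: start with 3/1.
  3 + 1/3 = 10/3
  6 + 3/10 = 63/10
  3 + 10/63 = 199/63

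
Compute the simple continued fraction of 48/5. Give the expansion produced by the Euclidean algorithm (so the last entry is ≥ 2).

[9; 1, 1, 2]

48 = 9*5 + 3
5 = 1*3 + 2
3 = 1*2 + 1
2 = 2*1 + 0  (stop)
So 48/5 = [9; 1, 1, 2].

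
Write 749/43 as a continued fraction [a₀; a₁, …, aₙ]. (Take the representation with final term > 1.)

[17; 2, 2, 1, 1, 3]

749 = 17*43 + 18
43 = 2*18 + 7
18 = 2*7 + 4
7 = 1*4 + 3
4 = 1*3 + 1
3 = 3*1 + 0  (stop)
So 749/43 = [17; 2, 2, 1, 1, 3].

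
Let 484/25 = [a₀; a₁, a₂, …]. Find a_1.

2

484 = 19·25 + 9   →  a_0 = 19
25 = 2·9 + 7   →  a_1 = 2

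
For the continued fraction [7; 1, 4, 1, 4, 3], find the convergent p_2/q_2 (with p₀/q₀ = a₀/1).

39/5

Using pₖ = aₖpₖ₋₁ + pₖ₋₂, qₖ = aₖqₖ₋₁ + qₖ₋₂ (with p₋₁=1, p₋₂=0, q₋₁=0, q₋₂=1):
  k=0: a=7, p=7, q=1
  k=1: a=1, p=8, q=1
  k=2: a=4, p=39, q=5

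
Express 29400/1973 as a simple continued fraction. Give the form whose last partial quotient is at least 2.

[14; 1, 9, 8, 2, 11]

29400 = 14*1973 + 1778
1973 = 1*1778 + 195
1778 = 9*195 + 23
195 = 8*23 + 11
23 = 2*11 + 1
11 = 11*1 + 0  (stop)
So 29400/1973 = [14; 1, 9, 8, 2, 11].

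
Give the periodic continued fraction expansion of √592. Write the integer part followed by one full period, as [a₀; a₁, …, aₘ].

a₀ = ⌊√592⌋ = 24.
With m₀=0, d₀=1 and mₖ₊₁ = dₖaₖ − mₖ, dₖ₊₁ = (n − mₖ₊₁²)/dₖ, aₖ₊₁ = ⌊(a₀+mₖ₊₁)/dₖ₊₁⌋:
  k=1: m=24, d=16, a=3
  k=2: m=24, d=1, a=48
d=1 and a=2a₀=48 at k=2, so the next step gives (m, d) = (24, 16) again — its k=1 value — and the period has length 2.

[24; 3, 48]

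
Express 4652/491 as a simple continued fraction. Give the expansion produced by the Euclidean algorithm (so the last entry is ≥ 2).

[9; 2, 9, 3, 8]

4652 = 9×491 + 233
491 = 2×233 + 25
233 = 9×25 + 8
25 = 3×8 + 1
8 = 8×1 + 0  (stop)
So 4652/491 = [9; 2, 9, 3, 8].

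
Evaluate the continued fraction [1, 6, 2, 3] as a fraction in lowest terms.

Fold from the inside: start with 3/1.
  2 + 1/3 = 7/3
  6 + 3/7 = 45/7
  1 + 7/45 = 52/45

52/45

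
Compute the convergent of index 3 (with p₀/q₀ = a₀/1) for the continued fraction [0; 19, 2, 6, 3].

Using pₖ = aₖpₖ₋₁ + pₖ₋₂, qₖ = aₖqₖ₋₁ + qₖ₋₂ (with p₋₁=1, p₋₂=0, q₋₁=0, q₋₂=1):
  k=0: a=0, p=0, q=1
  k=1: a=19, p=1, q=19
  k=2: a=2, p=2, q=39
  k=3: a=6, p=13, q=253

13/253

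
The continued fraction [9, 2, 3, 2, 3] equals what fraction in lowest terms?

519/55

Using pₖ = aₖpₖ₋₁ + pₖ₋₂ and qₖ = aₖqₖ₋₁ + qₖ₋₂:
  k=0: a=9, p=9, q=1
  k=1: a=2, p=19, q=2
  k=2: a=3, p=66, q=7
  k=3: a=2, p=151, q=16
  k=4: a=3, p=519, q=55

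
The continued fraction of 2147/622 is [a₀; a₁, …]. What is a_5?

2147 = 3·622 + 281   →  a_0 = 3
622 = 2·281 + 60   →  a_1 = 2
281 = 4·60 + 41   →  a_2 = 4
60 = 1·41 + 19   →  a_3 = 1
41 = 2·19 + 3   →  a_4 = 2
19 = 6·3 + 1   →  a_5 = 6

6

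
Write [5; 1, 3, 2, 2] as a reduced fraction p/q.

Fold from the inside: start with 2/1.
  2 + 1/2 = 5/2
  3 + 2/5 = 17/5
  1 + 5/17 = 22/17
  5 + 17/22 = 127/22

127/22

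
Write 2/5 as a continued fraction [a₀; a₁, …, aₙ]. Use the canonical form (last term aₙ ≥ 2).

[0; 2, 2]

2 = 0*5 + 2
5 = 2*2 + 1
2 = 2*1 + 0  (stop)
So 2/5 = [0; 2, 2].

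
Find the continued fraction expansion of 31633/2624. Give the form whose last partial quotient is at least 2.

31633 = 12·2624 + 145
2624 = 18·145 + 14
145 = 10·14 + 5
14 = 2·5 + 4
5 = 1·4 + 1
4 = 4·1 + 0  (stop)
So 31633/2624 = [12; 18, 10, 2, 1, 4].

[12; 18, 10, 2, 1, 4]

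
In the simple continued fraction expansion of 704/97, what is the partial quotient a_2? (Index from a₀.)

1

704 = 7·97 + 25   →  a_0 = 7
97 = 3·25 + 22   →  a_1 = 3
25 = 1·22 + 3   →  a_2 = 1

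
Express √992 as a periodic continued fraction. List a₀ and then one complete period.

[31; 2, 62]

a₀ = ⌊√992⌋ = 31.
With m₀=0, d₀=1 and mₖ₊₁ = dₖaₖ − mₖ, dₖ₊₁ = (n − mₖ₊₁²)/dₖ, aₖ₊₁ = ⌊(a₀+mₖ₊₁)/dₖ₊₁⌋:
  k=1: m=31, d=31, a=2
  k=2: m=31, d=1, a=62
d=1 and a=2a₀=62 at k=2, so the next step gives (m, d) = (31, 31) again — its k=1 value — and the period has length 2.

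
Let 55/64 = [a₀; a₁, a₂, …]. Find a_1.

1

55 = 0·64 + 55   →  a_0 = 0
64 = 1·55 + 9   →  a_1 = 1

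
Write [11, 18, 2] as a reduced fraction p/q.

Fold from the inside: start with 2/1.
  18 + 1/2 = 37/2
  11 + 2/37 = 409/37

409/37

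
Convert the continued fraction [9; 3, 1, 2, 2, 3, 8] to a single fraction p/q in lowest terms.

6841/738

Using pₖ = aₖpₖ₋₁ + pₖ₋₂ and qₖ = aₖqₖ₋₁ + qₖ₋₂:
  k=0: a=9, p=9, q=1
  k=1: a=3, p=28, q=3
  k=2: a=1, p=37, q=4
  k=3: a=2, p=102, q=11
  k=4: a=2, p=241, q=26
  k=5: a=3, p=825, q=89
  k=6: a=8, p=6841, q=738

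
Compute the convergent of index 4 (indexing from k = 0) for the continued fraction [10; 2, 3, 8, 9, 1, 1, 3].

Using pₖ = aₖpₖ₋₁ + pₖ₋₂, qₖ = aₖqₖ₋₁ + qₖ₋₂ (with p₋₁=1, p₋₂=0, q₋₁=0, q₋₂=1):
  k=0: a=10, p=10, q=1
  k=1: a=2, p=21, q=2
  k=2: a=3, p=73, q=7
  k=3: a=8, p=605, q=58
  k=4: a=9, p=5518, q=529

5518/529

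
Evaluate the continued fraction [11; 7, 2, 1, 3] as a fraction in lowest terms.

Using pₖ = aₖpₖ₋₁ + pₖ₋₂ and qₖ = aₖqₖ₋₁ + qₖ₋₂:
  k=0: a=11, p=11, q=1
  k=1: a=7, p=78, q=7
  k=2: a=2, p=167, q=15
  k=3: a=1, p=245, q=22
  k=4: a=3, p=902, q=81

902/81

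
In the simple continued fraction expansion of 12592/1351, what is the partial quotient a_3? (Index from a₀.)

3

12592 = 9·1351 + 433   →  a_0 = 9
1351 = 3·433 + 52   →  a_1 = 3
433 = 8·52 + 17   →  a_2 = 8
52 = 3·17 + 1   →  a_3 = 3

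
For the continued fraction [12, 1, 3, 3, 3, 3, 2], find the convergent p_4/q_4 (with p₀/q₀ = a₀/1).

549/43

Using pₖ = aₖpₖ₋₁ + pₖ₋₂, qₖ = aₖqₖ₋₁ + qₖ₋₂ (with p₋₁=1, p₋₂=0, q₋₁=0, q₋₂=1):
  k=0: a=12, p=12, q=1
  k=1: a=1, p=13, q=1
  k=2: a=3, p=51, q=4
  k=3: a=3, p=166, q=13
  k=4: a=3, p=549, q=43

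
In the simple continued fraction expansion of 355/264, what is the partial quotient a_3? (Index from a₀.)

9

355 = 1·264 + 91   →  a_0 = 1
264 = 2·91 + 82   →  a_1 = 2
91 = 1·82 + 9   →  a_2 = 1
82 = 9·9 + 1   →  a_3 = 9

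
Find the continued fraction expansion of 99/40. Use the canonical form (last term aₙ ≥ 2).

99 = 2·40 + 19
40 = 2·19 + 2
19 = 9·2 + 1
2 = 2·1 + 0  (stop)
So 99/40 = [2; 2, 9, 2].

[2; 2, 9, 2]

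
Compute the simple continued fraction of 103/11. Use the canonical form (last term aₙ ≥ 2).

103 = 9×11 + 4
11 = 2×4 + 3
4 = 1×3 + 1
3 = 3×1 + 0  (stop)
So 103/11 = [9; 2, 1, 3].

[9; 2, 1, 3]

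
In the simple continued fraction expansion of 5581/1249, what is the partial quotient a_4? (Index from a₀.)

5581 = 4·1249 + 585   →  a_0 = 4
1249 = 2·585 + 79   →  a_1 = 2
585 = 7·79 + 32   →  a_2 = 7
79 = 2·32 + 15   →  a_3 = 2
32 = 2·15 + 2   →  a_4 = 2

2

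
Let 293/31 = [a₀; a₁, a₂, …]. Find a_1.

2

293 = 9·31 + 14   →  a_0 = 9
31 = 2·14 + 3   →  a_1 = 2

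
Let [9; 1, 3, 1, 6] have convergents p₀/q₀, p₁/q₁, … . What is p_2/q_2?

Using pₖ = aₖpₖ₋₁ + pₖ₋₂, qₖ = aₖqₖ₋₁ + qₖ₋₂ (with p₋₁=1, p₋₂=0, q₋₁=0, q₋₂=1):
  k=0: a=9, p=9, q=1
  k=1: a=1, p=10, q=1
  k=2: a=3, p=39, q=4

39/4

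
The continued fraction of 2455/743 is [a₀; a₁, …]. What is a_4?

2455 = 3·743 + 226   →  a_0 = 3
743 = 3·226 + 65   →  a_1 = 3
226 = 3·65 + 31   →  a_2 = 3
65 = 2·31 + 3   →  a_3 = 2
31 = 10·3 + 1   →  a_4 = 10

10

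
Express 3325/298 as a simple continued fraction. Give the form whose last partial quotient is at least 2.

[11; 6, 2, 1, 15]

3325 = 11·298 + 47
298 = 6·47 + 16
47 = 2·16 + 15
16 = 1·15 + 1
15 = 15·1 + 0  (stop)
So 3325/298 = [11; 6, 2, 1, 15].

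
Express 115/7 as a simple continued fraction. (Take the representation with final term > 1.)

115 = 16·7 + 3
7 = 2·3 + 1
3 = 3·1 + 0  (stop)
So 115/7 = [16; 2, 3].

[16; 2, 3]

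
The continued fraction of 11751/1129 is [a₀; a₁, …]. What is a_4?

2

11751 = 10·1129 + 461   →  a_0 = 10
1129 = 2·461 + 207   →  a_1 = 2
461 = 2·207 + 47   →  a_2 = 2
207 = 4·47 + 19   →  a_3 = 4
47 = 2·19 + 9   →  a_4 = 2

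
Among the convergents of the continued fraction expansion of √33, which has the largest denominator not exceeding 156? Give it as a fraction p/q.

787/137

√33 = [5; 1, 2, 1, 10, …] (period length 4).
Convergents:
  p_0/q_0 = 5/1
  p_1/q_1 = 6/1
  p_2/q_2 = 17/3
  p_3/q_3 = 23/4
  p_4/q_4 = 247/43
  p_5/q_5 = 270/47
  p_6/q_6 = 787/137
  p_7/q_7 = 1057/184
q_6 = 137 ≤ 156 < 184 = q_7, so the answer is 787/137.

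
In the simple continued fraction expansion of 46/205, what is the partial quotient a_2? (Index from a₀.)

46 = 0·205 + 46   →  a_0 = 0
205 = 4·46 + 21   →  a_1 = 4
46 = 2·21 + 4   →  a_2 = 2

2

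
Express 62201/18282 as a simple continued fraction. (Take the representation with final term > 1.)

62201 = 3*18282 + 7355
18282 = 2*7355 + 3572
7355 = 2*3572 + 211
3572 = 16*211 + 196
211 = 1*196 + 15
196 = 13*15 + 1
15 = 15*1 + 0  (stop)
So 62201/18282 = [3; 2, 2, 16, 1, 13, 15].

[3; 2, 2, 16, 1, 13, 15]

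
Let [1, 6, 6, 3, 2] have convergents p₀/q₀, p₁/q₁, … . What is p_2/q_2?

Using pₖ = aₖpₖ₋₁ + pₖ₋₂, qₖ = aₖqₖ₋₁ + qₖ₋₂ (with p₋₁=1, p₋₂=0, q₋₁=0, q₋₂=1):
  k=0: a=1, p=1, q=1
  k=1: a=6, p=7, q=6
  k=2: a=6, p=43, q=37

43/37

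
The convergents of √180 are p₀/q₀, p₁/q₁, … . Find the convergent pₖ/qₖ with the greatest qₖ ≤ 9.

67/5

√180 = [13; 2, 2, 2, 26, …] (period length 4).
Convergents:
  p_0/q_0 = 13/1
  p_1/q_1 = 27/2
  p_2/q_2 = 67/5
  p_3/q_3 = 161/12
q_2 = 5 ≤ 9 < 12 = q_3, so the answer is 67/5.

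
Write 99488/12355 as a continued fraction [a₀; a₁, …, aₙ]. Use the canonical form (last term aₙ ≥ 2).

99488 = 8×12355 + 648
12355 = 19×648 + 43
648 = 15×43 + 3
43 = 14×3 + 1
3 = 3×1 + 0  (stop)
So 99488/12355 = [8; 19, 15, 14, 3].

[8; 19, 15, 14, 3]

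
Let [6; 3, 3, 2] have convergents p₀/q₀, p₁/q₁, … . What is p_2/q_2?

63/10

Using pₖ = aₖpₖ₋₁ + pₖ₋₂, qₖ = aₖqₖ₋₁ + qₖ₋₂ (with p₋₁=1, p₋₂=0, q₋₁=0, q₋₂=1):
  k=0: a=6, p=6, q=1
  k=1: a=3, p=19, q=3
  k=2: a=3, p=63, q=10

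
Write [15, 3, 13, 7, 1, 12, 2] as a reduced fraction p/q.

132424/8641

Fold from the inside: start with 2/1.
  12 + 1/2 = 25/2
  1 + 2/25 = 27/25
  7 + 25/27 = 214/27
  13 + 27/214 = 2809/214
  3 + 214/2809 = 8641/2809
  15 + 2809/8641 = 132424/8641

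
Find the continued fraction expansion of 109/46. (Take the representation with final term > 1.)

[2; 2, 1, 2, 2, 2]

109 = 2×46 + 17
46 = 2×17 + 12
17 = 1×12 + 5
12 = 2×5 + 2
5 = 2×2 + 1
2 = 2×1 + 0  (stop)
So 109/46 = [2; 2, 1, 2, 2, 2].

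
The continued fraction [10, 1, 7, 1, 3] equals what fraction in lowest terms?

Using pₖ = aₖpₖ₋₁ + pₖ₋₂ and qₖ = aₖqₖ₋₁ + qₖ₋₂:
  k=0: a=10, p=10, q=1
  k=1: a=1, p=11, q=1
  k=2: a=7, p=87, q=8
  k=3: a=1, p=98, q=9
  k=4: a=3, p=381, q=35

381/35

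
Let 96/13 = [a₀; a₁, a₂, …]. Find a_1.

96 = 7·13 + 5   →  a_0 = 7
13 = 2·5 + 3   →  a_1 = 2

2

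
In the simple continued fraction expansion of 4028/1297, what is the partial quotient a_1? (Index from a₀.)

9

4028 = 3·1297 + 137   →  a_0 = 3
1297 = 9·137 + 64   →  a_1 = 9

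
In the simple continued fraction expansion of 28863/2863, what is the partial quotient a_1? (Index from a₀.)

12

28863 = 10·2863 + 233   →  a_0 = 10
2863 = 12·233 + 67   →  a_1 = 12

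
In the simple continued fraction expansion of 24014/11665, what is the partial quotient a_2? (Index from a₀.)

24014 = 2·11665 + 684   →  a_0 = 2
11665 = 17·684 + 37   →  a_1 = 17
684 = 18·37 + 18   →  a_2 = 18

18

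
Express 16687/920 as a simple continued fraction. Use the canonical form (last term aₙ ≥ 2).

[18; 7, 4, 10, 3]

16687 = 18*920 + 127
920 = 7*127 + 31
127 = 4*31 + 3
31 = 10*3 + 1
3 = 3*1 + 0  (stop)
So 16687/920 = [18; 7, 4, 10, 3].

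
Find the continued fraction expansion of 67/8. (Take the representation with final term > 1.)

67 = 8×8 + 3
8 = 2×3 + 2
3 = 1×2 + 1
2 = 2×1 + 0  (stop)
So 67/8 = [8; 2, 1, 2].

[8; 2, 1, 2]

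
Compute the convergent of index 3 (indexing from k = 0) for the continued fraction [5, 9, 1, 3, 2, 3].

199/39

Using pₖ = aₖpₖ₋₁ + pₖ₋₂, qₖ = aₖqₖ₋₁ + qₖ₋₂ (with p₋₁=1, p₋₂=0, q₋₁=0, q₋₂=1):
  k=0: a=5, p=5, q=1
  k=1: a=9, p=46, q=9
  k=2: a=1, p=51, q=10
  k=3: a=3, p=199, q=39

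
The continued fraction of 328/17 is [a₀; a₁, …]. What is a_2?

328 = 19·17 + 5   →  a_0 = 19
17 = 3·5 + 2   →  a_1 = 3
5 = 2·2 + 1   →  a_2 = 2

2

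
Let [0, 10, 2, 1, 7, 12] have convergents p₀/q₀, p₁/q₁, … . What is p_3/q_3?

3/31

Using pₖ = aₖpₖ₋₁ + pₖ₋₂, qₖ = aₖqₖ₋₁ + qₖ₋₂ (with p₋₁=1, p₋₂=0, q₋₁=0, q₋₂=1):
  k=0: a=0, p=0, q=1
  k=1: a=10, p=1, q=10
  k=2: a=2, p=2, q=21
  k=3: a=1, p=3, q=31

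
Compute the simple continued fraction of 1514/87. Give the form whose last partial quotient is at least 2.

1514 = 17*87 + 35
87 = 2*35 + 17
35 = 2*17 + 1
17 = 17*1 + 0  (stop)
So 1514/87 = [17; 2, 2, 17].

[17; 2, 2, 17]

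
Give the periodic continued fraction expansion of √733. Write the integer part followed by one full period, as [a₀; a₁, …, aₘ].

[27; 13, 1, 1, 13, 54]

a₀ = ⌊√733⌋ = 27.
With m₀=0, d₀=1 and mₖ₊₁ = dₖaₖ − mₖ, dₖ₊₁ = (n − mₖ₊₁²)/dₖ, aₖ₊₁ = ⌊(a₀+mₖ₊₁)/dₖ₊₁⌋:
  k=1: m=27, d=4, a=13
  k=2: m=25, d=27, a=1
  k=3: m=2, d=27, a=1
  k=4: m=25, d=4, a=13
  k=5: m=27, d=1, a=54
d=1 and a=2a₀=54 at k=5, so the next step gives (m, d) = (27, 4) again — its k=1 value — and the period has length 5.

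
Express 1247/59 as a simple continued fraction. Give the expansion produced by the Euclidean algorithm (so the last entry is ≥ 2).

[21; 7, 2, 1, 2]

1247 = 21×59 + 8
59 = 7×8 + 3
8 = 2×3 + 2
3 = 1×2 + 1
2 = 2×1 + 0  (stop)
So 1247/59 = [21; 7, 2, 1, 2].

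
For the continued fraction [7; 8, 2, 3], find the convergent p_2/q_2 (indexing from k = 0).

121/17

Using pₖ = aₖpₖ₋₁ + pₖ₋₂, qₖ = aₖqₖ₋₁ + qₖ₋₂ (with p₋₁=1, p₋₂=0, q₋₁=0, q₋₂=1):
  k=0: a=7, p=7, q=1
  k=1: a=8, p=57, q=8
  k=2: a=2, p=121, q=17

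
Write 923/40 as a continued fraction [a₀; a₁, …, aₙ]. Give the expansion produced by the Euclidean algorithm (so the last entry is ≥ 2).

923 = 23*40 + 3
40 = 13*3 + 1
3 = 3*1 + 0  (stop)
So 923/40 = [23; 13, 3].

[23; 13, 3]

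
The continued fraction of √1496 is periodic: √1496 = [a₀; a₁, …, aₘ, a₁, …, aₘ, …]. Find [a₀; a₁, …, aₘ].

[38; 1, 2, 9, 2, 1, 76]

a₀ = ⌊√1496⌋ = 38.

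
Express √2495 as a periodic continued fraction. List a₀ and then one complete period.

[49; 1, 18, 1, 98]

a₀ = ⌊√2495⌋ = 49.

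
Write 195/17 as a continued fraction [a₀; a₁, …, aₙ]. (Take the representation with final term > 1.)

[11; 2, 8]

195 = 11×17 + 8
17 = 2×8 + 1
8 = 8×1 + 0  (stop)
So 195/17 = [11; 2, 8].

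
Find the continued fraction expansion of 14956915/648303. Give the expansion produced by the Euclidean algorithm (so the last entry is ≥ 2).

14956915 = 23·648303 + 45946
648303 = 14·45946 + 5059
45946 = 9·5059 + 415
5059 = 12·415 + 79
415 = 5·79 + 20
79 = 3·20 + 19
20 = 1·19 + 1
19 = 19·1 + 0  (stop)
So 14956915/648303 = [23; 14, 9, 12, 5, 3, 1, 19].

[23; 14, 9, 12, 5, 3, 1, 19]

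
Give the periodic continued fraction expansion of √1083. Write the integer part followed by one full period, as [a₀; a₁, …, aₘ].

[32; 1, 9, 1, 64]

a₀ = ⌊√1083⌋ = 32.
With m₀=0, d₀=1 and mₖ₊₁ = dₖaₖ − mₖ, dₖ₊₁ = (n − mₖ₊₁²)/dₖ, aₖ₊₁ = ⌊(a₀+mₖ₊₁)/dₖ₊₁⌋:
  k=1: m=32, d=59, a=1
  k=2: m=27, d=6, a=9
  k=3: m=27, d=59, a=1
  k=4: m=32, d=1, a=64
d=1 and a=2a₀=64 at k=4, so the next step gives (m, d) = (32, 59) again — its k=1 value — and the period has length 4.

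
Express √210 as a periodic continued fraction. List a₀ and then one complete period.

a₀ = ⌊√210⌋ = 14.
With m₀=0, d₀=1 and mₖ₊₁ = dₖaₖ − mₖ, dₖ₊₁ = (n − mₖ₊₁²)/dₖ, aₖ₊₁ = ⌊(a₀+mₖ₊₁)/dₖ₊₁⌋:
  k=1: m=14, d=14, a=2
  k=2: m=14, d=1, a=28
d=1 and a=2a₀=28 at k=2, so the next step gives (m, d) = (14, 14) again — its k=1 value — and the period has length 2.

[14; 2, 28]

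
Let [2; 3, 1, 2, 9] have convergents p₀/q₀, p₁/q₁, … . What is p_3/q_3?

25/11

Using pₖ = aₖpₖ₋₁ + pₖ₋₂, qₖ = aₖqₖ₋₁ + qₖ₋₂ (with p₋₁=1, p₋₂=0, q₋₁=0, q₋₂=1):
  k=0: a=2, p=2, q=1
  k=1: a=3, p=7, q=3
  k=2: a=1, p=9, q=4
  k=3: a=2, p=25, q=11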